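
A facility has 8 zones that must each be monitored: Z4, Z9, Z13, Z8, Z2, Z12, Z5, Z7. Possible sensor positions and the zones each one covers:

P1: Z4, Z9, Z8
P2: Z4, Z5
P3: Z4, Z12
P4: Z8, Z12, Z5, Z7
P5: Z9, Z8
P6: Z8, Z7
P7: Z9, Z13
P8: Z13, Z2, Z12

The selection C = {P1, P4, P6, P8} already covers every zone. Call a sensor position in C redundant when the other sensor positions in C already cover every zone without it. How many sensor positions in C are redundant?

1

Drop P1: Z4, Z9 uncovered — not redundant.
Drop P4: Z5 uncovered — not redundant.
Drop P6: the rest still cover every zone — redundant.
Drop P8: Z13, Z2 uncovered — not redundant.
1 redundant: P6.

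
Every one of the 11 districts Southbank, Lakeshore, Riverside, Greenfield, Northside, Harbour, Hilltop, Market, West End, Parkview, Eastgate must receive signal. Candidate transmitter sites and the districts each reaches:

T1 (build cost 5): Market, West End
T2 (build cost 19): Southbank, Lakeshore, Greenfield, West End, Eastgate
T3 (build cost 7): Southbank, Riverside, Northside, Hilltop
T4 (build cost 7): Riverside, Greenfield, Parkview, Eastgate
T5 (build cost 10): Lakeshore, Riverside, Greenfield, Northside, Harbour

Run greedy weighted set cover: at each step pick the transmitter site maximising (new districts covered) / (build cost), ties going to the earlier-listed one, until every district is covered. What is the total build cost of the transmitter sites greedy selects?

Pick 1: T3 adds 4 new (Southbank, Riverside, Northside, Hilltop) at build cost 7 (ratio 4/7).
Pick 2: T4 adds 3 new (Greenfield, Parkview, Eastgate) at build cost 7 (ratio 3/7).
Pick 3: T1 adds 2 new (Market, West End) at build cost 5 (ratio 2/5).
Pick 4: T5 adds 2 new (Lakeshore, Harbour) at build cost 10 (ratio 2/10).
Greedy total build cost: 7 + 7 + 5 + 10 = 29.

29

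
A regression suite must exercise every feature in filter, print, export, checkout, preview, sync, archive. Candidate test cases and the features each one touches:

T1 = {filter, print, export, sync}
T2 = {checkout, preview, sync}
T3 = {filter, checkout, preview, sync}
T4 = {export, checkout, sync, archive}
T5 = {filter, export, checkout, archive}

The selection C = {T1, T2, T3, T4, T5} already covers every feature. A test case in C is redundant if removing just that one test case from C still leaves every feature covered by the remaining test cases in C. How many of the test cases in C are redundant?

Drop T1: print uncovered — not redundant.
Drop T2: the rest still cover every feature — redundant.
Drop T3: the rest still cover every feature — redundant.
Drop T4: the rest still cover every feature — redundant.
Drop T5: the rest still cover every feature — redundant.
4 redundant: T2, T3, T4, T5.

4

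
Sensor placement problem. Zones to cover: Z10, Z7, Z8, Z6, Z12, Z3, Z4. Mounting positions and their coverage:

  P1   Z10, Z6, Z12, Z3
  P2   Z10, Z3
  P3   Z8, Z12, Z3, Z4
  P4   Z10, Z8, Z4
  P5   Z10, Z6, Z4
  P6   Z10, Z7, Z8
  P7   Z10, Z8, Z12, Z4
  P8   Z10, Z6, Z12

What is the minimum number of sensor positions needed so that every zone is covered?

3

P1, P3, P6 together cover {Z10, Z7, Z8, Z6, Z12, Z3, Z4} — every zone.
No 2 of the 8 sensor positions cover everything (all 28 pairs fall short), so 3 is minimum.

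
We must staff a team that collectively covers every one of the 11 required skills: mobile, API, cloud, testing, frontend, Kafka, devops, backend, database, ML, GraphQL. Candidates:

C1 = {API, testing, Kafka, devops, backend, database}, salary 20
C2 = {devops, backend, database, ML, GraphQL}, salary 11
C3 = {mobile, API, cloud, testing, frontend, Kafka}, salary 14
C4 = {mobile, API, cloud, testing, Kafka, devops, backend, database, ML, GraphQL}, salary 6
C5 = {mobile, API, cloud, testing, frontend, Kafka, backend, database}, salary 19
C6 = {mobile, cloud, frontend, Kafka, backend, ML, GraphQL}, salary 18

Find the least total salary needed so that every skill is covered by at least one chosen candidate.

20

C3, C4 cover every skill at salary 14 + 6 = 20.
Any cover uses at least 2 candidates; among all covering selections none totals below 20.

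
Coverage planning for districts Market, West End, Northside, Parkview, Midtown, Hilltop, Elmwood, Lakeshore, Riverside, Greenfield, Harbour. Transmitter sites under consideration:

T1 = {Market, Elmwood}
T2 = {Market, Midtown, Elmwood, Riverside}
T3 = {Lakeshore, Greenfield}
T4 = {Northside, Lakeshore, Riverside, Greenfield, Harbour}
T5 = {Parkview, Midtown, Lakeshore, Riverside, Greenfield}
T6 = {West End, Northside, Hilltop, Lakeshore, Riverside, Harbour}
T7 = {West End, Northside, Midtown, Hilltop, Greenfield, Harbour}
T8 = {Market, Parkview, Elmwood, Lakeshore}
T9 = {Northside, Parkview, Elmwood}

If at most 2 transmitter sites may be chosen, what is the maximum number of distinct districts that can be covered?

10

Choosing T7, T8 covers {Market, West End, Northside, Parkview, Midtown, Hilltop, Elmwood, Lakeshore, Greenfield, Harbour} — 10 districts.
No choice of 2 transmitter sites does better; here Riverside is left uncovered.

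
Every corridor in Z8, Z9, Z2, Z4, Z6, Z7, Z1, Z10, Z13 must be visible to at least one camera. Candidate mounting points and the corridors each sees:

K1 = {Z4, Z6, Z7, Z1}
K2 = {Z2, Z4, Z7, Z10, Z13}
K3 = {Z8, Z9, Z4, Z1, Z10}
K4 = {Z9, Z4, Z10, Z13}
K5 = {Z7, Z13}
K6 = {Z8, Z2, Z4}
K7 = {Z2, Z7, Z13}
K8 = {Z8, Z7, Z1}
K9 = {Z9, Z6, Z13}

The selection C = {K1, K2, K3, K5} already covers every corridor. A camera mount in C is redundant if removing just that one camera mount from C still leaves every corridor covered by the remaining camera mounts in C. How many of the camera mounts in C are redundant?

Drop K1: Z6 uncovered — not redundant.
Drop K2: Z2 uncovered — not redundant.
Drop K3: Z8, Z9 uncovered — not redundant.
Drop K5: the rest still cover every corridor — redundant.
1 redundant: K5.

1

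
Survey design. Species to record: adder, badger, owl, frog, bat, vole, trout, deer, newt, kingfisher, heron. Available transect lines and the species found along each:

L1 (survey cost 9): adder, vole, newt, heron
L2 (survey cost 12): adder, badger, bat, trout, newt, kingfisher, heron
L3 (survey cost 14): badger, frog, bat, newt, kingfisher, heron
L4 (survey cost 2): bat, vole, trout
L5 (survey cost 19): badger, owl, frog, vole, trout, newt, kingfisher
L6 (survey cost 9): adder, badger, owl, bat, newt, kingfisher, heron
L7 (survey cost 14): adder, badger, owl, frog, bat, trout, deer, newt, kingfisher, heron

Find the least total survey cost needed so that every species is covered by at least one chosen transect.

16

L4, L7 cover every species at survey cost 2 + 14 = 16.
Any cover uses at least 2 transects; among all covering selections none totals below 16.
Greedy by coverage-per-survey cost would pick L4, L6, L7 for 25 — worse than the optimum 16.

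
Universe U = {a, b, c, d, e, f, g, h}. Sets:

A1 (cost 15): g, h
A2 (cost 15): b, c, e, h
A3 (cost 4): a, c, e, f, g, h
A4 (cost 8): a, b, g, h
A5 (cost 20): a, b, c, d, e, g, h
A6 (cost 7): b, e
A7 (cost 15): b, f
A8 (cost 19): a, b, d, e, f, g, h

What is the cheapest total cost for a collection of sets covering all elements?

23

A3, A8 cover every element at cost 4 + 19 = 23.
Any cover uses at least 2 sets; among all covering selections none totals below 23.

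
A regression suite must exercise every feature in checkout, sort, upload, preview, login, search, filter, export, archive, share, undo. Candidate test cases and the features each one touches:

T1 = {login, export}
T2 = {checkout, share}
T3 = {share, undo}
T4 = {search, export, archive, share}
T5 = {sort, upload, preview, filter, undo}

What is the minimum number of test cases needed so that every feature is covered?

T1, T2, T4, T5 together cover {checkout, sort, upload, preview, login, search, filter, export, archive, share, undo} — every feature.
No 3 of the 5 test cases cover everything (all 10 triples fall short), so 4 is minimum.

4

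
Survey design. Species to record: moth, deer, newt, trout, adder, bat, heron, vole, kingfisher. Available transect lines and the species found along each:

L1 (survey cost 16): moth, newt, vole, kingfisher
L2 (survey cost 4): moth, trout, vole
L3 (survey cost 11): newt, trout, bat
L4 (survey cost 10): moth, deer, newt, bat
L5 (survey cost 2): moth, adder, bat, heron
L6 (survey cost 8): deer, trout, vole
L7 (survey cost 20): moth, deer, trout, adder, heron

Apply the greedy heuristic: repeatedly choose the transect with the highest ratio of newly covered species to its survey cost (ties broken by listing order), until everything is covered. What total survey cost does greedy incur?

32

Pick 1: L5 adds 4 new (moth, adder, bat, heron) at survey cost 2 (ratio 4/2).
Pick 2: L2 adds 2 new (trout, vole) at survey cost 4 (ratio 2/4).
Pick 3: L4 adds 2 new (deer, newt) at survey cost 10 (ratio 2/10).
Pick 4: L1 adds 1 new (kingfisher) at survey cost 16 (ratio 1/16).
Greedy total survey cost: 2 + 4 + 10 + 16 = 32. (The true optimum is 26, so greedy overshoots here.)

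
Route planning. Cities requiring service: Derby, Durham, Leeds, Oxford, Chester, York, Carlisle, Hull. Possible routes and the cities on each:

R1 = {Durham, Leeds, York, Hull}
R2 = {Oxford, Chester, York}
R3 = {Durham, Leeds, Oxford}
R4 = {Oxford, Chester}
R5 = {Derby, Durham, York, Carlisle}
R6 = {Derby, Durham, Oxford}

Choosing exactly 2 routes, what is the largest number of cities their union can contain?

6

Choosing R1, R2 covers {Durham, Leeds, Oxford, Chester, York, Hull} — 6 cities.
No choice of 2 routes does better; here Derby, Carlisle are left uncovered.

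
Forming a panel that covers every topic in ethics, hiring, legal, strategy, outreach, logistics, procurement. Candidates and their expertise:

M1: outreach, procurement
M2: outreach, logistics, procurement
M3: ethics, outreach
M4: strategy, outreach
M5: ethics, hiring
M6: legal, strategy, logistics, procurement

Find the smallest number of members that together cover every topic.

M1, M5, M6 together cover {ethics, hiring, legal, strategy, outreach, logistics, procurement} — every topic.
No 2 of the 6 members cover everything (all 15 pairs fall short), so 3 is minimum.

3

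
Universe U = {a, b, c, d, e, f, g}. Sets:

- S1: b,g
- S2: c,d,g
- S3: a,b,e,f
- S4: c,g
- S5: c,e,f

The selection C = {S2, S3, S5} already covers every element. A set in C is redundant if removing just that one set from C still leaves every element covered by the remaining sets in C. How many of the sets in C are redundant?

Drop S2: d, g uncovered — not redundant.
Drop S3: a, b uncovered — not redundant.
Drop S5: the rest still cover every element — redundant.
1 redundant: S5.

1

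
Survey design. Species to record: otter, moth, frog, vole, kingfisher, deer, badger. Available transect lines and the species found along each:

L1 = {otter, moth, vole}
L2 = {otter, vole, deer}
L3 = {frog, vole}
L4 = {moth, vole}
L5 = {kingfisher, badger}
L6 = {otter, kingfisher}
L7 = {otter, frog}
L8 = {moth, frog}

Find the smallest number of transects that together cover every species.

L2, L5, L8 together cover {otter, moth, frog, vole, kingfisher, deer, badger} — every species.
No 2 of the 8 transects cover everything (all 28 pairs fall short), so 3 is minimum.

3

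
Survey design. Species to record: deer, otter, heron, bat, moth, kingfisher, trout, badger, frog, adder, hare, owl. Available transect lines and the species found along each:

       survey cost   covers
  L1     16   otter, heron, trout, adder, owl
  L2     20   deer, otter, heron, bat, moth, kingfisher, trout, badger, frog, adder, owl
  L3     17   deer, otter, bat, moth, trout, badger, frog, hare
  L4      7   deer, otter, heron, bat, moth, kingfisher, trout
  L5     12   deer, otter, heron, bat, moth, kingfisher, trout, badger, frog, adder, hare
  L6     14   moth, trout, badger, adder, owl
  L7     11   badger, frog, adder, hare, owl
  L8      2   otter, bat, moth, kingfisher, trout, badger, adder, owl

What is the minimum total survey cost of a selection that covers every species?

L5, L8 cover every species at survey cost 12 + 2 = 14.
Any cover uses at least 2 transects; among all covering selections none totals below 14.

14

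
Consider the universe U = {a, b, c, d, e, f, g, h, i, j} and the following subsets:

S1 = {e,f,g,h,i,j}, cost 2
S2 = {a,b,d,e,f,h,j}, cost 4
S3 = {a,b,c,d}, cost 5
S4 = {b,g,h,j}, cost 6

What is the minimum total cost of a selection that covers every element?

7

S1, S3 cover every element at cost 2 + 5 = 7.
Any cover uses at least 2 sets; among all covering selections none totals below 7.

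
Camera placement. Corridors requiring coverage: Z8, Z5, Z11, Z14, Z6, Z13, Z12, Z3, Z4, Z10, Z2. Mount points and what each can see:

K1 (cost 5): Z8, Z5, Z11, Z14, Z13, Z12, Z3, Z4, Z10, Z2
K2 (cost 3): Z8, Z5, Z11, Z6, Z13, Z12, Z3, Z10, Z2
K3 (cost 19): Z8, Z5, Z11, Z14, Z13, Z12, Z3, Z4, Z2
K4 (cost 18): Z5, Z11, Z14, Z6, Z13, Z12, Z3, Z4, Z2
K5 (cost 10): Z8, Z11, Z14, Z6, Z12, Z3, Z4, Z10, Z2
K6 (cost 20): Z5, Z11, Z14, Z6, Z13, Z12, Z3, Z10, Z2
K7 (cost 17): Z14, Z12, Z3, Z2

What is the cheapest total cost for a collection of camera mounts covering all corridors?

K1, K2 cover every corridor at cost 5 + 3 = 8.
Any cover uses at least 2 camera mounts; among all covering selections none totals below 8.

8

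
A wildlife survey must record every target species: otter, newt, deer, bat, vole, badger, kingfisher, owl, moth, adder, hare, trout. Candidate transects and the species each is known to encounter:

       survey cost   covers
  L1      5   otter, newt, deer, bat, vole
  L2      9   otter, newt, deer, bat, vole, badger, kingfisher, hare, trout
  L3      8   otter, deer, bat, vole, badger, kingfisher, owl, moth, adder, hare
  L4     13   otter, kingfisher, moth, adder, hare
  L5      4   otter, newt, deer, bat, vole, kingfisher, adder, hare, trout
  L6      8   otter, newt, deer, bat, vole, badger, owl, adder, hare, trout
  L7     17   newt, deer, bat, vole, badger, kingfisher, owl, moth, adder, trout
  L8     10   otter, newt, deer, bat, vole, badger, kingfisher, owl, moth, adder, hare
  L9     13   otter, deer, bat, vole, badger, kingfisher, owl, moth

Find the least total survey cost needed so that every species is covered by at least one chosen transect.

12

L3, L5 cover every species at survey cost 8 + 4 = 12.
Any cover uses at least 2 transects; among all covering selections none totals below 12.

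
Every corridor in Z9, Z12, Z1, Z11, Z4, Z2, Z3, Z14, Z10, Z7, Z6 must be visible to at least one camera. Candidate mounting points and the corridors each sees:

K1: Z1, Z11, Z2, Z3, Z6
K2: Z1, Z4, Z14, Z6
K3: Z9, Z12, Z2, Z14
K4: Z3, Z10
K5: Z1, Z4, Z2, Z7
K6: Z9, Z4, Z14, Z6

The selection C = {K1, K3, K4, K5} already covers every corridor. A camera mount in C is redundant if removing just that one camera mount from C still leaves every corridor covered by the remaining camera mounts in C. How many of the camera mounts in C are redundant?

Drop K1: Z11, Z6 uncovered — not redundant.
Drop K3: Z9, Z12, Z14 uncovered — not redundant.
Drop K4: Z10 uncovered — not redundant.
Drop K5: Z4, Z7 uncovered — not redundant.
None of the camera mounts in C is redundant.

0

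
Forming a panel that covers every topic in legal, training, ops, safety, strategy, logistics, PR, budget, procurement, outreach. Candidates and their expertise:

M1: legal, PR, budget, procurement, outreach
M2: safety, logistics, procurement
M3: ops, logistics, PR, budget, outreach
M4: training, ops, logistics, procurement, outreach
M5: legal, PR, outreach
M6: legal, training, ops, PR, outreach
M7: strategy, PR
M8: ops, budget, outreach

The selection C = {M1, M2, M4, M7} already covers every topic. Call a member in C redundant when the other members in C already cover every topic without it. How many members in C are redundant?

0

Drop M1: legal, budget uncovered — not redundant.
Drop M2: safety uncovered — not redundant.
Drop M4: training, ops uncovered — not redundant.
Drop M7: strategy uncovered — not redundant.
None of the members in C is redundant.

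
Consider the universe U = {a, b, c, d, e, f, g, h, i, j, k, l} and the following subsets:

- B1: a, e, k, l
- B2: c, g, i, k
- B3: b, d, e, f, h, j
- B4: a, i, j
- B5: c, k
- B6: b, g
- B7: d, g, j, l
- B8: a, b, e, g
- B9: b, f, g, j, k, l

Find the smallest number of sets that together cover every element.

3

B1, B2, B3 together cover {a, b, c, d, e, f, g, h, i, j, k, l} — every element.
No 2 of the 9 sets cover everything (all 36 pairs fall short), so 3 is minimum.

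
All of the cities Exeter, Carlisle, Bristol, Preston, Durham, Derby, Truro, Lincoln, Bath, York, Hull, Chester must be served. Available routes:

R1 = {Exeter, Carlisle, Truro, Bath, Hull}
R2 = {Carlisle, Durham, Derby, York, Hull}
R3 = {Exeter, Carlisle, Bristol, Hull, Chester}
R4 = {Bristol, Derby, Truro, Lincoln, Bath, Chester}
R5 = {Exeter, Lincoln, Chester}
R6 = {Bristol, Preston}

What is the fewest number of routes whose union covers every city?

4

R1, R2, R4, R6 together cover {Exeter, Carlisle, Bristol, Preston, Durham, Derby, Truro, Lincoln, Bath, York, Hull, Chester} — every city.
No 3 of the 6 routes cover everything (all 20 triples fall short), so 4 is minimum.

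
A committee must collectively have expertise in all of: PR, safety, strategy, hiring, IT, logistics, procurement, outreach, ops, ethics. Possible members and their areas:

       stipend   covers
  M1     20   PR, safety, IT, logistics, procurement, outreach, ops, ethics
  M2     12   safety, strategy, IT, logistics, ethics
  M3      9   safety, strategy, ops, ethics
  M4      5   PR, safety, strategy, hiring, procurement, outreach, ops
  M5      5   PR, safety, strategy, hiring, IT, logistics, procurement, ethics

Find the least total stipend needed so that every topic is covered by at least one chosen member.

M4, M5 cover every topic at stipend 5 + 5 = 10.
Any cover uses at least 2 members; among all covering selections none totals below 10.

10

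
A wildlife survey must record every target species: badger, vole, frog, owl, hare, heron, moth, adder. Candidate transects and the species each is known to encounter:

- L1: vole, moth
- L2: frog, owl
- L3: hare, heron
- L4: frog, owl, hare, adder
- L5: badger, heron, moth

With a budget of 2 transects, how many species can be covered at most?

7

Choosing L4, L5 covers {badger, frog, owl, hare, heron, moth, adder} — 7 species.
No choice of 2 transects does better; here vole is left uncovered.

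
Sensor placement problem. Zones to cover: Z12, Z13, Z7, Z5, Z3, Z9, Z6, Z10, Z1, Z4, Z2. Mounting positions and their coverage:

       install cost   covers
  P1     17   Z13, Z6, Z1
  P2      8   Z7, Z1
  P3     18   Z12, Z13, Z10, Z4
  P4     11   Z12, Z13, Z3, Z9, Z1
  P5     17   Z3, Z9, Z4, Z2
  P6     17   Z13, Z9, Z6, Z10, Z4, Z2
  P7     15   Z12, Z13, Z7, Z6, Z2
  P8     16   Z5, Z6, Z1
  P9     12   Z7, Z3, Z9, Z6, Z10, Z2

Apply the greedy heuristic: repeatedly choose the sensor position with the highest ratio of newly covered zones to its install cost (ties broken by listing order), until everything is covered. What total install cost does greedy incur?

Pick 1: P9 adds 6 new (Z7, Z3, Z9, Z6, Z10, Z2) at install cost 12 (ratio 6/12).
Pick 2: P4 adds 3 new (Z12, Z13, Z1) at install cost 11 (ratio 3/11).
Pick 3: P8 adds 1 new (Z5) at install cost 16 (ratio 1/16).
Pick 4: P5 adds 1 new (Z4) at install cost 17 (ratio 1/17).
Greedy total install cost: 12 + 11 + 16 + 17 = 56. (The true optimum is 46, so greedy overshoots here.)

56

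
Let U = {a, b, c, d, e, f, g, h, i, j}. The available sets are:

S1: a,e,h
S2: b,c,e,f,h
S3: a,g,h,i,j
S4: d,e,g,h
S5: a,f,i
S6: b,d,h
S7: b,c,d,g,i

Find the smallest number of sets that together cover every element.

3

S2, S3, S4 together cover {a, b, c, d, e, f, g, h, i, j} — every element.
No 2 of the 7 sets cover everything (all 21 pairs fall short), so 3 is minimum.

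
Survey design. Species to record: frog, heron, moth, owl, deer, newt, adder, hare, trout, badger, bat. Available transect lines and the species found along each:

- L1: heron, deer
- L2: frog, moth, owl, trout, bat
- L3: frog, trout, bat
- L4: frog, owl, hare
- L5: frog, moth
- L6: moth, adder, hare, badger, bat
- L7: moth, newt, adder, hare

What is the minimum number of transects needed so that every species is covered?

L1, L2, L6, L7 together cover {frog, heron, moth, owl, deer, newt, adder, hare, trout, badger, bat} — every species.
No 3 of the 7 transects cover everything (all 35 triples fall short), so 4 is minimum.

4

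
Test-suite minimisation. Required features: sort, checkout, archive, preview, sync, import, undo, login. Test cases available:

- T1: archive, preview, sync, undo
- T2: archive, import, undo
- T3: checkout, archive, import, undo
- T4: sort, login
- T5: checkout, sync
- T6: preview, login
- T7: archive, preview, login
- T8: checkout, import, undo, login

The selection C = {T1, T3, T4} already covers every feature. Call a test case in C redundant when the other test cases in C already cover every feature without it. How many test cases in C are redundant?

0

Drop T1: preview, sync uncovered — not redundant.
Drop T3: checkout, import uncovered — not redundant.
Drop T4: sort, login uncovered — not redundant.
None of the test cases in C is redundant.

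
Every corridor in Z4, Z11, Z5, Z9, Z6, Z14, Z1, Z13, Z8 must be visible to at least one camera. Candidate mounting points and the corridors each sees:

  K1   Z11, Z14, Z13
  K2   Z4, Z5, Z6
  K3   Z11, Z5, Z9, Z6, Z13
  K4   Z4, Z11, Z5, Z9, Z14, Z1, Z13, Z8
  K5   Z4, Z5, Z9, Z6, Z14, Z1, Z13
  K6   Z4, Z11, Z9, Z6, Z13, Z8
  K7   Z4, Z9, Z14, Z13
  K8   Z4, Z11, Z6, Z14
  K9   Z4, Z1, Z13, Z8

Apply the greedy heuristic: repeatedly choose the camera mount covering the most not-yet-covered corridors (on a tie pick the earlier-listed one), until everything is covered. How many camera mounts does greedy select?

Pick 1: K4 covers 8 new corridors (Z4, Z11, Z5, Z9, Z14, Z1, Z13, Z8).
Pick 2: K2 covers 1 new corridors (Z6).
Greedy uses 2 camera mounts.

2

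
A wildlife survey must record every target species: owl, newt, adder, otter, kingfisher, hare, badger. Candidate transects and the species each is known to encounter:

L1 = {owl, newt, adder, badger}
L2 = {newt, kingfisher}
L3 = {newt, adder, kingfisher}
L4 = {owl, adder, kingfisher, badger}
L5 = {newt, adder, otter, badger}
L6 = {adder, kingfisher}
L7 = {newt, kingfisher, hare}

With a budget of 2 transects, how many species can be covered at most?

6

Choosing L1, L7 covers {owl, newt, adder, kingfisher, hare, badger} — 6 species.
No choice of 2 transects does better; here otter is left uncovered.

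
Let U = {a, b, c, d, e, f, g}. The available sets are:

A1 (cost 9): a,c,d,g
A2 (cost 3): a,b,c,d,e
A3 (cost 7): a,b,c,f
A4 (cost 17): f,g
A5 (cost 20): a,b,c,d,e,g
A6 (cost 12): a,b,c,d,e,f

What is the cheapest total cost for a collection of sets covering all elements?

19

A1, A2, A3 cover every element at cost 9 + 3 + 7 = 19.
Any cover uses at least 2 sets; among all covering selections none totals below 19.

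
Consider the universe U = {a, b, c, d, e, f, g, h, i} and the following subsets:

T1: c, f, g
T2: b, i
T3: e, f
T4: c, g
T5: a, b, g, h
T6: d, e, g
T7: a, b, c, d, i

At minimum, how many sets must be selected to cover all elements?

3

T3, T5, T7 together cover {a, b, c, d, e, f, g, h, i} — every element.
No 2 of the 7 sets cover everything (all 21 pairs fall short), so 3 is minimum.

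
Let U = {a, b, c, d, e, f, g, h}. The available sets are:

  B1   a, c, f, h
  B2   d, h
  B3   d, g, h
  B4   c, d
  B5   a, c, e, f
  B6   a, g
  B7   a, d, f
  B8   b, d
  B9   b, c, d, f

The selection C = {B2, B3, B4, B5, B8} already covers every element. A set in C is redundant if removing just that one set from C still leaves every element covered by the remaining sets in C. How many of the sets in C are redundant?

Drop B2: the rest still cover every element — redundant.
Drop B3: g uncovered — not redundant.
Drop B4: the rest still cover every element — redundant.
Drop B5: a, e, f uncovered — not redundant.
Drop B8: b uncovered — not redundant.
2 redundant: B2, B4.

2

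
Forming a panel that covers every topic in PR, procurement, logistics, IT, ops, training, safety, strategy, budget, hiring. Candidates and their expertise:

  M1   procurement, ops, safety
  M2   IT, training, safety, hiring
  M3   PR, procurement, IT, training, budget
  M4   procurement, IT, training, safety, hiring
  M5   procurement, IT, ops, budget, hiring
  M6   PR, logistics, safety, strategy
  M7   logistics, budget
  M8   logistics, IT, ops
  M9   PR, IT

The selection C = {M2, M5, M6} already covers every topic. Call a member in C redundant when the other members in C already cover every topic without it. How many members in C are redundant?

0

Drop M2: training uncovered — not redundant.
Drop M5: procurement, ops, budget uncovered — not redundant.
Drop M6: PR, logistics, strategy uncovered — not redundant.
None of the members in C is redundant.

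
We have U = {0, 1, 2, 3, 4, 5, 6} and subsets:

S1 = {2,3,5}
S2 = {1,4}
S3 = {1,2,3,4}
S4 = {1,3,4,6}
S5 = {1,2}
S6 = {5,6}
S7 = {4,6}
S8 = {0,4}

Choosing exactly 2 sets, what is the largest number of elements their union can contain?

Choosing S1, S4 covers {1, 2, 3, 4, 5, 6} — 6 elements.
No choice of 2 sets does better; here 0 is left uncovered.

6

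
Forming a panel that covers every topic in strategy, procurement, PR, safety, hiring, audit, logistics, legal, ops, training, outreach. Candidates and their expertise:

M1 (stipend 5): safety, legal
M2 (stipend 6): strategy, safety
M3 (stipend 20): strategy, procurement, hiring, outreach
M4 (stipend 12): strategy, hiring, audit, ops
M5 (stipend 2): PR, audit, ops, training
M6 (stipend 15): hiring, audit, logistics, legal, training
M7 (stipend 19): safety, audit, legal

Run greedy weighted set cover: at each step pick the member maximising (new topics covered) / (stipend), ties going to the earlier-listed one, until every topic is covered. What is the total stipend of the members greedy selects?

Pick 1: M5 adds 4 new (PR, audit, ops, training) at stipend 2 (ratio 4/2).
Pick 2: M1 adds 2 new (safety, legal) at stipend 5 (ratio 2/5).
Pick 3: M3 adds 4 new (strategy, procurement, hiring, outreach) at stipend 20 (ratio 4/20).
Pick 4: M6 adds 1 new (logistics) at stipend 15 (ratio 1/15).
Greedy total stipend: 2 + 5 + 20 + 15 = 42.

42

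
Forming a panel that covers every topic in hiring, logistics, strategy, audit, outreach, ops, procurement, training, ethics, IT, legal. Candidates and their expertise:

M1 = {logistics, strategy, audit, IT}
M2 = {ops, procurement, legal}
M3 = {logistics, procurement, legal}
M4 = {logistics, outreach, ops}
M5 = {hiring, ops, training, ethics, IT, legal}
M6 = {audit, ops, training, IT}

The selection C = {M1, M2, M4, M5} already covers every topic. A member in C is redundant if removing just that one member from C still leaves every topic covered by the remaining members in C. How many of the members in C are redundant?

0

Drop M1: strategy, audit uncovered — not redundant.
Drop M2: procurement uncovered — not redundant.
Drop M4: outreach uncovered — not redundant.
Drop M5: hiring, training, ethics uncovered — not redundant.
None of the members in C is redundant.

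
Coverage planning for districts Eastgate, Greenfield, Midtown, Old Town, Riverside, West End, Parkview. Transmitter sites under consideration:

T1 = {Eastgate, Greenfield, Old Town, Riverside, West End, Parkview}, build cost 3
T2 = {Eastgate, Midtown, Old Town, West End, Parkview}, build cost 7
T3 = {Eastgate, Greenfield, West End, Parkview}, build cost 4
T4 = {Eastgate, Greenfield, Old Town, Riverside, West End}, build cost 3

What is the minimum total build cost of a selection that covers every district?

10

T1, T2 cover every district at build cost 3 + 7 = 10.
Any cover uses at least 2 transmitter sites; among all covering selections none totals below 10.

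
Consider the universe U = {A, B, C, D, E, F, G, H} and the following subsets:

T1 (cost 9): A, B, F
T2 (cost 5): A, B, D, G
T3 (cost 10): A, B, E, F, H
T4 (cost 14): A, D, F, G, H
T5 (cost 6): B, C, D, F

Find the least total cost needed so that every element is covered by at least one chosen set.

T2, T3, T5 cover every element at cost 5 + 10 + 6 = 21.
Any cover uses at least 3 sets; among all covering selections none totals below 21.

21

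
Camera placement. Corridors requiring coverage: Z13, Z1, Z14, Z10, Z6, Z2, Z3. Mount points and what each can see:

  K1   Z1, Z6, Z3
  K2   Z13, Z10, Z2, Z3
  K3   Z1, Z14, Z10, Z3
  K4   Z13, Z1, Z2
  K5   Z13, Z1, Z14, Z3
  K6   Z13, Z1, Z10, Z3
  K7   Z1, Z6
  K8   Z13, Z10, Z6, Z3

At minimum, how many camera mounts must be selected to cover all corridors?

K1, K2, K3 together cover {Z13, Z1, Z14, Z10, Z6, Z2, Z3} — every corridor.
No 2 of the 8 camera mounts cover everything (all 28 pairs fall short), so 3 is minimum.

3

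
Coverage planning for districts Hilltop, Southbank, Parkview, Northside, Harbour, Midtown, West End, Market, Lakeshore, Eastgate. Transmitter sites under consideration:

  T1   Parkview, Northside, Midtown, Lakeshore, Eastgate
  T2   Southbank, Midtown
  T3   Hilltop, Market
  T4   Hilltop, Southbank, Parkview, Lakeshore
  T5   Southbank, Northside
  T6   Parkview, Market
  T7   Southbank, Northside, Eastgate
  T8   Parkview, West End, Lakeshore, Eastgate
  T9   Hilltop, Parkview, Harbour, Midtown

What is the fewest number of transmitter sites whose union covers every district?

T3, T5, T8, T9 together cover {Hilltop, Southbank, Parkview, Northside, Harbour, Midtown, West End, Market, Lakeshore, Eastgate} — every district.
No 3 of the 9 transmitter sites cover everything (all 84 triples fall short), so 4 is minimum.

4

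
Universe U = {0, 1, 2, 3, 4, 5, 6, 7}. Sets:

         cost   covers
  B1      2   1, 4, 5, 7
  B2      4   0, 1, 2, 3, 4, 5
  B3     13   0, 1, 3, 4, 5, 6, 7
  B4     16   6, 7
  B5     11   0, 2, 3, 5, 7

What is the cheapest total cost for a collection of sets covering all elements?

B2, B3 cover every element at cost 4 + 13 = 17.
Any cover uses at least 2 sets; among all covering selections none totals below 17.

17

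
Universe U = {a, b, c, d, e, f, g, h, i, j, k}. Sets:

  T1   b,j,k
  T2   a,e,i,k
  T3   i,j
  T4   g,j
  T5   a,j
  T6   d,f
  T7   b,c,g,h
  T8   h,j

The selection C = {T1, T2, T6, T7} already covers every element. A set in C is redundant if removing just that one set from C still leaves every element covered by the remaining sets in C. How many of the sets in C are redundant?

Drop T1: j uncovered — not redundant.
Drop T2: a, e, i uncovered — not redundant.
Drop T6: d, f uncovered — not redundant.
Drop T7: c, g, h uncovered — not redundant.
None of the sets in C is redundant.

0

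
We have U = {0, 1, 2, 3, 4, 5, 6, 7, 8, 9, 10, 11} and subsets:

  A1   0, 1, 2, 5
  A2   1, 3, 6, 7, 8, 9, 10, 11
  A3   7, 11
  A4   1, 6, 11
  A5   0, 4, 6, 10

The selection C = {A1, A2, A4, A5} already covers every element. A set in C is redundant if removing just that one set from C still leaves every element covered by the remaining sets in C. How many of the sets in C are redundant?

1

Drop A1: 2, 5 uncovered — not redundant.
Drop A2: 3, 7, 8, 9 uncovered — not redundant.
Drop A4: the rest still cover every element — redundant.
Drop A5: 4 uncovered — not redundant.
1 redundant: A4.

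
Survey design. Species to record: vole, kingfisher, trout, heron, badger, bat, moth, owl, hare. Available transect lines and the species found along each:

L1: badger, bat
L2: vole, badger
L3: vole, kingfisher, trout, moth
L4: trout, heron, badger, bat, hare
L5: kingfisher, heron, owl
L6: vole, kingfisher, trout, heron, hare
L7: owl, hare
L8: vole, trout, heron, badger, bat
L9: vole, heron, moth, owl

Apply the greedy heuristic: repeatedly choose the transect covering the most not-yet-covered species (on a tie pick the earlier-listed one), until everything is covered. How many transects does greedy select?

Pick 1: L4 covers 5 new species (trout, heron, badger, bat, hare).
Pick 2: L3 covers 3 new species (vole, kingfisher, moth).
Pick 3: L5 covers 1 new species (owl).
Greedy uses 3 transects.

3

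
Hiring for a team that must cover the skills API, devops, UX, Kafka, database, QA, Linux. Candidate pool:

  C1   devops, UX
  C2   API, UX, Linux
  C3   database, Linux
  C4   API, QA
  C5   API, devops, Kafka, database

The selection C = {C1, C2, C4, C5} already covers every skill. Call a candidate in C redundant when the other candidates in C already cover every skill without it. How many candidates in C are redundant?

Drop C1: the rest still cover every skill — redundant.
Drop C2: Linux uncovered — not redundant.
Drop C4: QA uncovered — not redundant.
Drop C5: Kafka, database uncovered — not redundant.
1 redundant: C1.

1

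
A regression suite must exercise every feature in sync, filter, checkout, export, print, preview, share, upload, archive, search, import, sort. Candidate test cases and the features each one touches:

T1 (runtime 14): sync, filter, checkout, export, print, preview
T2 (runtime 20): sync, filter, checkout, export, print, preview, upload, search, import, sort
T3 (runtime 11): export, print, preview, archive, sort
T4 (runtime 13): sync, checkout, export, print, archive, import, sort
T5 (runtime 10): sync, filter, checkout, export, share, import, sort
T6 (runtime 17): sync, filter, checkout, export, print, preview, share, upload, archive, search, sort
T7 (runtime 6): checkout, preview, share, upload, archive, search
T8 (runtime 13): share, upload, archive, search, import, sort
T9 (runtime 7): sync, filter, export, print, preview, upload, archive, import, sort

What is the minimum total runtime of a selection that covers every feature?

13

T7, T9 cover every feature at runtime 6 + 7 = 13.
Any cover uses at least 2 test cases; among all covering selections none totals below 13.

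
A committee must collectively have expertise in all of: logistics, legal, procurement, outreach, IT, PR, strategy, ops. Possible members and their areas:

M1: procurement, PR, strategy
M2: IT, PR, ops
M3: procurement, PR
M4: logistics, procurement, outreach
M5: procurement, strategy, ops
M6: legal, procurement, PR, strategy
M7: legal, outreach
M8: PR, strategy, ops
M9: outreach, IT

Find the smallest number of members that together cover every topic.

3

M2, M4, M6 together cover {logistics, legal, procurement, outreach, IT, PR, strategy, ops} — every topic.
No 2 of the 9 members cover everything (all 36 pairs fall short), so 3 is minimum.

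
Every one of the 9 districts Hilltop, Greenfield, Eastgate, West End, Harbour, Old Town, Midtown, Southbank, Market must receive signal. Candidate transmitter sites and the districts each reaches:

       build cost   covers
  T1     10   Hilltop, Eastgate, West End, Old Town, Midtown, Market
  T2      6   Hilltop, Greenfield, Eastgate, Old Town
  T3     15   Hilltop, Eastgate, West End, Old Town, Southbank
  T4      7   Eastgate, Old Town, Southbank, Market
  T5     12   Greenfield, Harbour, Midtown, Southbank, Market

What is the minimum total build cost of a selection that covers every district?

T1, T5 cover every district at build cost 10 + 12 = 22.
Any cover uses at least 2 transmitter sites; among all covering selections none totals below 22.

22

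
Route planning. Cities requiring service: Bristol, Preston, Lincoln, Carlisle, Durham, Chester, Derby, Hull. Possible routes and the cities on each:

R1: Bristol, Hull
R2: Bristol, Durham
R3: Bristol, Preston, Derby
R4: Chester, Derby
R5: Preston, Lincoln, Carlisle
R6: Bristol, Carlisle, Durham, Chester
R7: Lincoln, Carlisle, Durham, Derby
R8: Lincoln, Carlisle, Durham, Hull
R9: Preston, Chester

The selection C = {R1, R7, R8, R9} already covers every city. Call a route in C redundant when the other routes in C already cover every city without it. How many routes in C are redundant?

1

Drop R1: Bristol uncovered — not redundant.
Drop R7: Derby uncovered — not redundant.
Drop R8: the rest still cover every city — redundant.
Drop R9: Preston, Chester uncovered — not redundant.
1 redundant: R8.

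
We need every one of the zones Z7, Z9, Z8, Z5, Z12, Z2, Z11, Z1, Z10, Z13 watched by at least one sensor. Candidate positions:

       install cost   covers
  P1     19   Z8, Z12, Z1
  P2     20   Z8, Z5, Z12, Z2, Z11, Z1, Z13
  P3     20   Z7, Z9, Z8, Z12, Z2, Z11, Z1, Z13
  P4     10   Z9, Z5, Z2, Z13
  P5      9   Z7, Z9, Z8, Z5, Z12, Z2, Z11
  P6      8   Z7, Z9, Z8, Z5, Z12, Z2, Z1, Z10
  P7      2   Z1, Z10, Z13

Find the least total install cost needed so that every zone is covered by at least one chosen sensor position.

P5, P7 cover every zone at install cost 9 + 2 = 11.
Any cover uses at least 2 sensor positions; among all covering selections none totals below 11.

11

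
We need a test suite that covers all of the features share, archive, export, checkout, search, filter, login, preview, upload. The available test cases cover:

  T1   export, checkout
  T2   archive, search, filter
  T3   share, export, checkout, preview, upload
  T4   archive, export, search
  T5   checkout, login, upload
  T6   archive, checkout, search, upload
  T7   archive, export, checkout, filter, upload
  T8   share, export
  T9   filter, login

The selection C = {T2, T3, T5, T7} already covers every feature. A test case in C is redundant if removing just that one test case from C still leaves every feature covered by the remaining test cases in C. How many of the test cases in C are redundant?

Drop T2: search uncovered — not redundant.
Drop T3: share, preview uncovered — not redundant.
Drop T5: login uncovered — not redundant.
Drop T7: the rest still cover every feature — redundant.
1 redundant: T7.

1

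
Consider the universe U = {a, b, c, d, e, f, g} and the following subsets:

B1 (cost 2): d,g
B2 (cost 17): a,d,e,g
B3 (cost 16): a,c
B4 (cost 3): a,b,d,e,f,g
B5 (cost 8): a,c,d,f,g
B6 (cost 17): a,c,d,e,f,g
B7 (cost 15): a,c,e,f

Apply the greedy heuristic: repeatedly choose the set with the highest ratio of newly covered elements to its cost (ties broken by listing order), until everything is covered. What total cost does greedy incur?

11

Pick 1: B4 adds 6 new (a, b, d, e, f, g) at cost 3 (ratio 6/3).
Pick 2: B5 adds 1 new (c) at cost 8 (ratio 1/8).
Greedy total cost: 3 + 8 = 11.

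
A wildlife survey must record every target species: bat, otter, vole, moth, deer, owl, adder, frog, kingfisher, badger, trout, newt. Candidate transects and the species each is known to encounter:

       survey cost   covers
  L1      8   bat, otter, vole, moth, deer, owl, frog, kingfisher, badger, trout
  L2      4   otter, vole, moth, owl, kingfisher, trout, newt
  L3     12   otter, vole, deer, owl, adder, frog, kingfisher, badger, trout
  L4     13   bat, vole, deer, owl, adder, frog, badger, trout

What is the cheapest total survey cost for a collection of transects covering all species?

17

L2, L4 cover every species at survey cost 4 + 13 = 17.
Any cover uses at least 2 transects; among all covering selections none totals below 17.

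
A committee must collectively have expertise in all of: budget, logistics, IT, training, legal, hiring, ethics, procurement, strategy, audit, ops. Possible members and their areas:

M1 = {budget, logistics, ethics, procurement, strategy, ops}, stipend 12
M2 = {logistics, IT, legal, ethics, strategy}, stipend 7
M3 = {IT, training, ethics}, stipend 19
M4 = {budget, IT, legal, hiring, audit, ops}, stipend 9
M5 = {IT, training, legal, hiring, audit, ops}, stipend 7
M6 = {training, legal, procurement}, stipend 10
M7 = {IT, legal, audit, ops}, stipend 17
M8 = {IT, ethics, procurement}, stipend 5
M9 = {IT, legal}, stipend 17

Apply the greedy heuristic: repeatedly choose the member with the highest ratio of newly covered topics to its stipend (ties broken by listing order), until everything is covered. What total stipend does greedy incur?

Pick 1: M5 adds 6 new (IT, training, legal, hiring, audit, ops) at stipend 7 (ratio 6/7).
Pick 2: M2 adds 3 new (logistics, ethics, strategy) at stipend 7 (ratio 3/7).
Pick 3: M8 adds 1 new (procurement) at stipend 5 (ratio 1/5).
Pick 4: M4 adds 1 new (budget) at stipend 9 (ratio 1/9).
Greedy total stipend: 7 + 7 + 5 + 9 = 28. (The true optimum is 19, so greedy overshoots here.)

28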